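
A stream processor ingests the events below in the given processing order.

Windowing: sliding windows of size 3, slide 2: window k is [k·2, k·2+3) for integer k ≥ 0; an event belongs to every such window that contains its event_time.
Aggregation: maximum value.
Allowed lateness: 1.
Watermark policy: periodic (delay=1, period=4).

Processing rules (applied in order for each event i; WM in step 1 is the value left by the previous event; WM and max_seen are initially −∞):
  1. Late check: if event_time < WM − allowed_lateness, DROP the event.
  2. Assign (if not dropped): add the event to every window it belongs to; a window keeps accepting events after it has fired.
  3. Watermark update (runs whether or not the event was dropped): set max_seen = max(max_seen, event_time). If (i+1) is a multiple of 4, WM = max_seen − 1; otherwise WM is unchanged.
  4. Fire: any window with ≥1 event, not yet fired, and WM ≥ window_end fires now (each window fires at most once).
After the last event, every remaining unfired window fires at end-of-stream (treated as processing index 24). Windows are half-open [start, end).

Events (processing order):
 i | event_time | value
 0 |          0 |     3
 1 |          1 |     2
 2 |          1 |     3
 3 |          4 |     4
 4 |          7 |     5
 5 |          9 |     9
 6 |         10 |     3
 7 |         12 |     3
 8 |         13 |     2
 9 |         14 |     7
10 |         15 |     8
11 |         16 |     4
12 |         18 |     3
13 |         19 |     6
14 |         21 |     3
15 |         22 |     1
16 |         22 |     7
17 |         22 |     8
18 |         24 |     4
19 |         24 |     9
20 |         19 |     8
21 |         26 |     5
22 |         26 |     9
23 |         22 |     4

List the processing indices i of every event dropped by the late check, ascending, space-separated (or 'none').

20

i=0 t=0 v=3: → [0,3); WM=−∞
i=1 t=1 v=2: → [0,3); WM=−∞
i=2 t=1 v=3: → [0,3); WM=−∞
i=3 t=4 v=4: → [4,7),[2,5); WM=3; [0,3) fires=3
i=4 t=7 v=5: → [6,9); WM=3
i=5 t=9 v=9: → [8,11); WM=3
i=6 t=10 v=3: → [10,13),[8,11); WM=3
i=7 t=12 v=3: → [12,15),[10,13); WM=11; [2,5) fires=4 [4,7) fires=4 [6,9) fires=5 [8,11) fires=9
i=8 t=13 v=2: → [12,15); WM=11
i=9 t=14 v=7: → [14,17),[12,15); WM=11
i=10 t=15 v=8: → [14,17); WM=11
i=11 t=16 v=4: → [16,19),[14,17); WM=15; [10,13) fires=3 [12,15) fires=7
i=12 t=18 v=3: → [18,21),[16,19); WM=15
i=13 t=19 v=6: → [18,21); WM=15
i=14 t=21 v=3: → [20,23); WM=15
i=15 t=22 v=1: → [22,25),[20,23); WM=21; [14,17) fires=8 [16,19) fires=4 [18,21) fires=6
i=16 t=22 v=7: → [22,25),[20,23); WM=21
i=17 t=22 v=8: → [22,25),[20,23); WM=21
i=18 t=24 v=4: → [24,27),[22,25); WM=21
i=19 t=24 v=9: → [24,27),[22,25); WM=23; [20,23) fires=8
i=20 t=19 v=8: DROP (t<23-1); WM=23
i=21 t=26 v=5: → [26,29),[24,27); WM=23
i=22 t=26 v=9: → [26,29),[24,27); WM=23
i=23 t=22 v=4: → [22,25),[20,23); WM=25; [22,25) fires=9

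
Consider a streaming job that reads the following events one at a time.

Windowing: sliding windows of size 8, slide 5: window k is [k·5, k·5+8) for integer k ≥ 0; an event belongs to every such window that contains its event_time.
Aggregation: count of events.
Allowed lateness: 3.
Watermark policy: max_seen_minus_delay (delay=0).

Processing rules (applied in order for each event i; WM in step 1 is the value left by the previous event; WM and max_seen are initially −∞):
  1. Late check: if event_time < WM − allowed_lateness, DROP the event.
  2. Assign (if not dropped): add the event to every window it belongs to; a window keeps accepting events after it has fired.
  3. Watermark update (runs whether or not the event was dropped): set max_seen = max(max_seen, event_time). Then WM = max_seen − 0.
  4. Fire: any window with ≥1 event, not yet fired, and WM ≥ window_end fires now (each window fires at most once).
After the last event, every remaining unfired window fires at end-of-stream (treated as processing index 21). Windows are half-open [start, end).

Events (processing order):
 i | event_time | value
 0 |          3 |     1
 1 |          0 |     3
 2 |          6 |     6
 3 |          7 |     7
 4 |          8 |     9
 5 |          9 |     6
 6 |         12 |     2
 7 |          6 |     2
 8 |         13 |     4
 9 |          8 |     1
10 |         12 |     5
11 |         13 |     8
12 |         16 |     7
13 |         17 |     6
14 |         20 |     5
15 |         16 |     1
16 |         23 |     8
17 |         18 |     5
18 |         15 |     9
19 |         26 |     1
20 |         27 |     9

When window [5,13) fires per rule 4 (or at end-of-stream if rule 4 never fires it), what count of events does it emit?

5

i=0 t=3 v=1: → [0,8); WM=3
i=1 t=0 v=3: → [0,8); WM=3
i=2 t=6 v=6: → [5,13),[0,8); WM=6
i=3 t=7 v=7: → [5,13),[0,8); WM=7
i=4 t=8 v=9: → [5,13); WM=8; [0,8) fires=4
i=5 t=9 v=6: → [5,13); WM=9
i=6 t=12 v=2: → [10,18),[5,13); WM=12
i=7 t=6 v=2: DROP (t<12-3); WM=12
i=8 t=13 v=4: → [10,18); WM=13; [5,13) fires=5
i=9 t=8 v=1: DROP (t<13-3); WM=13
i=10 t=12 v=5: → [10,18),[5,13); WM=13
i=11 t=13 v=8: → [10,18); WM=13
i=12 t=16 v=7: → [15,23),[10,18); WM=16
i=13 t=17 v=6: → [15,23),[10,18); WM=17
i=14 t=20 v=5: → [20,28),[15,23); WM=20; [10,18) fires=6
i=15 t=16 v=1: DROP (t<20-3); WM=20
i=16 t=23 v=8: → [20,28); WM=23; [15,23) fires=3
i=17 t=18 v=5: DROP (t<23-3); WM=23
i=18 t=15 v=9: DROP (t<23-3); WM=23
i=19 t=26 v=1: → [25,33),[20,28); WM=26
i=20 t=27 v=9: → [25,33),[20,28); WM=27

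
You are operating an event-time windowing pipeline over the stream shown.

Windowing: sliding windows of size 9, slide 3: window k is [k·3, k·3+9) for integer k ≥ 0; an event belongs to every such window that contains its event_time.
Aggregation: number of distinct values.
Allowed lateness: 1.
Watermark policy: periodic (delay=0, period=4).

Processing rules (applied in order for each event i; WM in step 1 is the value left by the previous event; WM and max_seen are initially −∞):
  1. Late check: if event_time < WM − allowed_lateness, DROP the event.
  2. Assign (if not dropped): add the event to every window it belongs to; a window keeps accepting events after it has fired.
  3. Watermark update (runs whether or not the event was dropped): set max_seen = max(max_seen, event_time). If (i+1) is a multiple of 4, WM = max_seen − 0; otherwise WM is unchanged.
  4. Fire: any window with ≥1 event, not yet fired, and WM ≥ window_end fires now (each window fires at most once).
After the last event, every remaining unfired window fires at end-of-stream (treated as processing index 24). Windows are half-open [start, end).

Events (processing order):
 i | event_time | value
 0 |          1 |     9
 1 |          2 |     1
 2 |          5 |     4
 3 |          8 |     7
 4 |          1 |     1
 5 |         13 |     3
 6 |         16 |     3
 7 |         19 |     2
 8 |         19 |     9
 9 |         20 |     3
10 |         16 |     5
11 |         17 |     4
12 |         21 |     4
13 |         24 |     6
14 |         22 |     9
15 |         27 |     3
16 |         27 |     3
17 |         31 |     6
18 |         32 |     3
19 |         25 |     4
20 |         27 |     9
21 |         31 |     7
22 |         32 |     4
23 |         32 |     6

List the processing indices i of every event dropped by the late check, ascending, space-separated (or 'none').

i=0 t=1 v=9: → [0,9); WM=−∞
i=1 t=2 v=1: → [0,9); WM=−∞
i=2 t=5 v=4: → [3,12),[0,9); WM=−∞
i=3 t=8 v=7: → [6,15),[3,12),[0,9); WM=8
i=4 t=1 v=1: DROP (t<8-1); WM=8
i=5 t=13 v=3: → [12,21),[9,18),[6,15); WM=8
i=6 t=16 v=3: → [15,24),[12,21),[9,18); WM=8
i=7 t=19 v=2: → [18,27),[15,24),[12,21); WM=19; [0,9) fires=4 [3,12) fires=2 [6,15) fires=2 [9,18) fires=1
i=8 t=19 v=9: → [18,27),[15,24),[12,21); WM=19
i=9 t=20 v=3: → [18,27),[15,24),[12,21); WM=19
i=10 t=16 v=5: DROP (t<19-1); WM=19
i=11 t=17 v=4: DROP (t<19-1); WM=20
i=12 t=21 v=4: → [21,30),[18,27),[15,24); WM=20
i=13 t=24 v=6: → [24,33),[21,30),[18,27); WM=20
i=14 t=22 v=9: → [21,30),[18,27),[15,24); WM=20
i=15 t=27 v=3: → [27,36),[24,33),[21,30); WM=27; [12,21) fires=3 [15,24) fires=4 [18,27) fires=5
i=16 t=27 v=3: → [27,36),[24,33),[21,30); WM=27
i=17 t=31 v=6: → [30,39),[27,36),[24,33); WM=27
i=18 t=32 v=3: → [30,39),[27,36),[24,33); WM=27
i=19 t=25 v=4: DROP (t<27-1); WM=32; [21,30) fires=4
i=20 t=27 v=9: DROP (t<32-1); WM=32
i=21 t=31 v=7: → [30,39),[27,36),[24,33); WM=32
i=22 t=32 v=4: → [30,39),[27,36),[24,33); WM=32
i=23 t=32 v=6: → [30,39),[27,36),[24,33); WM=32

4 10 11 19 20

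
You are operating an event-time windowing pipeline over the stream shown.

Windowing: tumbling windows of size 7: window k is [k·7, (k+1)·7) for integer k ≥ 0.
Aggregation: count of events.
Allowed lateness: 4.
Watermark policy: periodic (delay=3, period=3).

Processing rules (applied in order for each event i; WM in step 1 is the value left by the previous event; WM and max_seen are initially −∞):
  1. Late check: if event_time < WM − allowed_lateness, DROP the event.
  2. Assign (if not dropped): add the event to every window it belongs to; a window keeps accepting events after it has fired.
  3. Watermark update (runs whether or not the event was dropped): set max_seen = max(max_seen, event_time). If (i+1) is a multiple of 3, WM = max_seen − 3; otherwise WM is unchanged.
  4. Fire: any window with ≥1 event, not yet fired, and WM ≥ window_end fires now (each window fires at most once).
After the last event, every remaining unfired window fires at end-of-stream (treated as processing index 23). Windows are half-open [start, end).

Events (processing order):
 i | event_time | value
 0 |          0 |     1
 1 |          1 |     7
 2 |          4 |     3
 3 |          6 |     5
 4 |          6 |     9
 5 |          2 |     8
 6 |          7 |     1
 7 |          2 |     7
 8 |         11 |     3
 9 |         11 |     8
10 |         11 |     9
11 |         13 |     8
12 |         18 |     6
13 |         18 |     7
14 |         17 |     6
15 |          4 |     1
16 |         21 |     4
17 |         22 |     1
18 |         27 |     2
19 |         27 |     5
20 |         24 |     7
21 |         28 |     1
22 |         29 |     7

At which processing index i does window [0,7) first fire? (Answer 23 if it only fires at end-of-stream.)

8

i=0 t=0 v=1: → [0,7); WM=−∞
i=1 t=1 v=7: → [0,7); WM=−∞
i=2 t=4 v=3: → [0,7); WM=1
i=3 t=6 v=5: → [0,7); WM=1
i=4 t=6 v=9: → [0,7); WM=1
i=5 t=2 v=8: → [0,7); WM=3
i=6 t=7 v=1: → [7,14); WM=3
i=7 t=2 v=7: → [0,7); WM=3
i=8 t=11 v=3: → [7,14); WM=8; [0,7) fires=7
i=9 t=11 v=8: → [7,14); WM=8
i=10 t=11 v=9: → [7,14); WM=8
i=11 t=13 v=8: → [7,14); WM=10
i=12 t=18 v=6: → [14,21); WM=10
i=13 t=18 v=7: → [14,21); WM=10
i=14 t=17 v=6: → [14,21); WM=15; [7,14) fires=5
i=15 t=4 v=1: DROP (t<15-4); WM=15
i=16 t=21 v=4: → [21,28); WM=15
i=17 t=22 v=1: → [21,28); WM=19
i=18 t=27 v=2: → [21,28); WM=19
i=19 t=27 v=5: → [21,28); WM=19
i=20 t=24 v=7: → [21,28); WM=24; [14,21) fires=3
i=21 t=28 v=1: → [28,35); WM=24
i=22 t=29 v=7: → [28,35); WM=24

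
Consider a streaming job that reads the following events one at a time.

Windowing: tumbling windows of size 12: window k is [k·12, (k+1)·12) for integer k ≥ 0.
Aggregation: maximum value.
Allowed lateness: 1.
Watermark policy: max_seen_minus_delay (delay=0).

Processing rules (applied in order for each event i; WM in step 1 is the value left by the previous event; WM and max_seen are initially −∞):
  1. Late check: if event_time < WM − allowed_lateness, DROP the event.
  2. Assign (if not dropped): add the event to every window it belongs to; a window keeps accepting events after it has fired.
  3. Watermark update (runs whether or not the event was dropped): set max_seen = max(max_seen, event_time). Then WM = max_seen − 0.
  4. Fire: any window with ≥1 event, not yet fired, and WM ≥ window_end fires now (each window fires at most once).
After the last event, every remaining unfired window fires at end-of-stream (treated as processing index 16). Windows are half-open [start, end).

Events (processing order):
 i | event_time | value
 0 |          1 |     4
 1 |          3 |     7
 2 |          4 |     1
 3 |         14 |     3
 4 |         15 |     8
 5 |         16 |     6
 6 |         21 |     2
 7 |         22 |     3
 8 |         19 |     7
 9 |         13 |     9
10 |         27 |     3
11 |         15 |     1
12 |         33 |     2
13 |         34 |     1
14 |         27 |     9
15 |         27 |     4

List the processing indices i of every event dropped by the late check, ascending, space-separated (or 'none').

i=0 t=1 v=4: → [0,12); WM=1
i=1 t=3 v=7: → [0,12); WM=3
i=2 t=4 v=1: → [0,12); WM=4
i=3 t=14 v=3: → [12,24); WM=14; [0,12) fires=7
i=4 t=15 v=8: → [12,24); WM=15
i=5 t=16 v=6: → [12,24); WM=16
i=6 t=21 v=2: → [12,24); WM=21
i=7 t=22 v=3: → [12,24); WM=22
i=8 t=19 v=7: DROP (t<22-1); WM=22
i=9 t=13 v=9: DROP (t<22-1); WM=22
i=10 t=27 v=3: → [24,36); WM=27; [12,24) fires=8
i=11 t=15 v=1: DROP (t<27-1); WM=27
i=12 t=33 v=2: → [24,36); WM=33
i=13 t=34 v=1: → [24,36); WM=34
i=14 t=27 v=9: DROP (t<34-1); WM=34
i=15 t=27 v=4: DROP (t<34-1); WM=34

8 9 11 14 15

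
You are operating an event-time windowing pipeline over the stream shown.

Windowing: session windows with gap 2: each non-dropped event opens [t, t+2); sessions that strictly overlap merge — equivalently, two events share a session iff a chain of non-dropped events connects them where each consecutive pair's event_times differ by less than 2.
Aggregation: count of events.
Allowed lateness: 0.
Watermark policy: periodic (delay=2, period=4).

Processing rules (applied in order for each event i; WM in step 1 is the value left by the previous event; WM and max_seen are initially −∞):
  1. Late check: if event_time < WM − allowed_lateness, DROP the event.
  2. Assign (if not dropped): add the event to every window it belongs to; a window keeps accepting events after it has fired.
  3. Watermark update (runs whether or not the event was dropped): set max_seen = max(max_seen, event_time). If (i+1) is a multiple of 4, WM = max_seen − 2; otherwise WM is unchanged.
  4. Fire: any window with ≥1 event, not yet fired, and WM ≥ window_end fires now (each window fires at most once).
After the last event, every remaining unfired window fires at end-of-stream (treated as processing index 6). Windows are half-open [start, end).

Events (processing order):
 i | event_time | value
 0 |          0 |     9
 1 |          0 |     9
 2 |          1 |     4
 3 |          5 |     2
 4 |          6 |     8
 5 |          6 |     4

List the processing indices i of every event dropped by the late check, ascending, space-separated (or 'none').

i=0 t=0 v=9: → [0,2); WM=−∞
i=1 t=0 v=9: → [0,2); WM=−∞
i=2 t=1 v=4: → [0,3); WM=−∞
i=3 t=5 v=2: → [5,7); WM=3
i=4 t=6 v=8: → [5,8); WM=3
i=5 t=6 v=4: → [5,8); WM=3

none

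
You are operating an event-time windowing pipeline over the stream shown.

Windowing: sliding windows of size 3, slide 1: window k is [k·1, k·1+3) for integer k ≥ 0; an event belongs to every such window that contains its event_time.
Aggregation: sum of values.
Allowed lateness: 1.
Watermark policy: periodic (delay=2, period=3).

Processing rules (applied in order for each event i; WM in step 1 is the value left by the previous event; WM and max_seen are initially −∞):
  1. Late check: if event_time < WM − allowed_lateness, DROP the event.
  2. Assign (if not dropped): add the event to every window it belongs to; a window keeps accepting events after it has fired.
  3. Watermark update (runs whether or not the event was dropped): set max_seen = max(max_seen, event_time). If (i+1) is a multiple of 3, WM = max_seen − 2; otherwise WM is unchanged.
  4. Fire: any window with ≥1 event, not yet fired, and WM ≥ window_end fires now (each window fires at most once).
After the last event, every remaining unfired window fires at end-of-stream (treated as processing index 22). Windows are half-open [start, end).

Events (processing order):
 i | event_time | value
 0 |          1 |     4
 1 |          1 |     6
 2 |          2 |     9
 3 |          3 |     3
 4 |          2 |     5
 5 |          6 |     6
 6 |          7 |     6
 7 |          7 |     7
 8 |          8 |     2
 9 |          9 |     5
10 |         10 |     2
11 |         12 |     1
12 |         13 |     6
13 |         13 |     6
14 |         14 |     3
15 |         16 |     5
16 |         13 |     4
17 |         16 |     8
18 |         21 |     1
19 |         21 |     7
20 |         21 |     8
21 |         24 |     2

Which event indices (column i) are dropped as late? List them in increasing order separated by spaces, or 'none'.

none

i=0 t=1 v=4: → [1,4),[0,3); WM=−∞
i=1 t=1 v=6: → [1,4),[0,3); WM=−∞
i=2 t=2 v=9: → [2,5),[1,4),[0,3); WM=0
i=3 t=3 v=3: → [3,6),[2,5),[1,4); WM=0
i=4 t=2 v=5: → [2,5),[1,4),[0,3); WM=0
i=5 t=6 v=6: → [6,9),[5,8),[4,7); WM=4; [0,3) fires=24 [1,4) fires=27
i=6 t=7 v=6: → [7,10),[6,9),[5,8); WM=4
i=7 t=7 v=7: → [7,10),[6,9),[5,8); WM=4
i=8 t=8 v=2: → [8,11),[7,10),[6,9); WM=6; [2,5) fires=17 [3,6) fires=3
i=9 t=9 v=5: → [9,12),[8,11),[7,10); WM=6
i=10 t=10 v=2: → [10,13),[9,12),[8,11); WM=6
i=11 t=12 v=1: → [12,15),[11,14),[10,13); WM=10; [4,7) fires=6 [5,8) fires=19 [6,9) fires=21 [7,10) fires=20
i=12 t=13 v=6: → [13,16),[12,15),[11,14); WM=10
i=13 t=13 v=6: → [13,16),[12,15),[11,14); WM=10
i=14 t=14 v=3: → [14,17),[13,16),[12,15); WM=12; [8,11) fires=9 [9,12) fires=7
i=15 t=16 v=5: → [16,19),[15,18),[14,17); WM=12
i=16 t=13 v=4: → [13,16),[12,15),[11,14); WM=12
i=17 t=16 v=8: → [16,19),[15,18),[14,17); WM=14; [10,13) fires=3 [11,14) fires=17
i=18 t=21 v=1: → [21,24),[20,23),[19,22); WM=14
i=19 t=21 v=7: → [21,24),[20,23),[19,22); WM=14
i=20 t=21 v=8: → [21,24),[20,23),[19,22); WM=19; [12,15) fires=20 [13,16) fires=19 [14,17) fires=16 [15,18) fires=13 [16,19) fires=13
i=21 t=24 v=2: → [24,27),[23,26),[22,25); WM=19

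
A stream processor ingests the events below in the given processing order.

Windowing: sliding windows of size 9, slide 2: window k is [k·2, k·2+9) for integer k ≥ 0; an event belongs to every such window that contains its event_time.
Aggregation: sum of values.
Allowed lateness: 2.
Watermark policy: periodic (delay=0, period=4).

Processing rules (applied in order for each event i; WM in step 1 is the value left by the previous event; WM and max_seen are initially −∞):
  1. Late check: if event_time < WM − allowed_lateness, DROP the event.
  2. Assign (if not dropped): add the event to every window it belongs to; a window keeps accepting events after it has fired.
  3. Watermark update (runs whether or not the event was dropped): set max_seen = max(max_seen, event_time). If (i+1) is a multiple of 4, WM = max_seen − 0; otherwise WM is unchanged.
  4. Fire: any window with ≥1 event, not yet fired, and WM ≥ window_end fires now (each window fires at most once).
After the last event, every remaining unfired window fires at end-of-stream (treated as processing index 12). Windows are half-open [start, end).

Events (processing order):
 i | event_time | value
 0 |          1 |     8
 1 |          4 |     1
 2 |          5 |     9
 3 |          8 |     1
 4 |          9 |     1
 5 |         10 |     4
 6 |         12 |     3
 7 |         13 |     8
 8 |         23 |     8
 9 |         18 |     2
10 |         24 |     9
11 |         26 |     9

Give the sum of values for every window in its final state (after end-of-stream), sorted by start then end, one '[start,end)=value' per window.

i=0 t=1 v=8: → [0,9); WM=−∞
i=1 t=4 v=1: → [4,13),[2,11),[0,9); WM=−∞
i=2 t=5 v=9: → [4,13),[2,11),[0,9); WM=−∞
i=3 t=8 v=1: → [8,17),[6,15),[4,13),[2,11),[0,9); WM=8
i=4 t=9 v=1: → [8,17),[6,15),[4,13),[2,11); WM=8
i=5 t=10 v=4: → [10,19),[8,17),[6,15),[4,13),[2,11); WM=8
i=6 t=12 v=3: → [12,21),[10,19),[8,17),[6,15),[4,13); WM=8
i=7 t=13 v=8: → [12,21),[10,19),[8,17),[6,15); WM=13; [0,9) fires=19 [2,11) fires=16 [4,13) fires=19
i=8 t=23 v=8: → [22,31),[20,29),[18,27),[16,25); WM=13
i=9 t=18 v=2: → [18,27),[16,25),[14,23),[12,21),[10,19); WM=13
i=10 t=24 v=9: → [24,33),[22,31),[20,29),[18,27),[16,25); WM=13
i=11 t=26 v=9: → [26,35),[24,33),[22,31),[20,29),[18,27); WM=26; [6,15) fires=17 [8,17) fires=17 [10,19) fires=17 [12,21) fires=13 [14,23) fires=2 [16,25) fires=19

[0,9)=19 [2,11)=16 [4,13)=19 [6,15)=17 [8,17)=17 [10,19)=17 [12,21)=13 [14,23)=2 [16,25)=19 [18,27)=28 [20,29)=26 [22,31)=26 [24,33)=18 [26,35)=9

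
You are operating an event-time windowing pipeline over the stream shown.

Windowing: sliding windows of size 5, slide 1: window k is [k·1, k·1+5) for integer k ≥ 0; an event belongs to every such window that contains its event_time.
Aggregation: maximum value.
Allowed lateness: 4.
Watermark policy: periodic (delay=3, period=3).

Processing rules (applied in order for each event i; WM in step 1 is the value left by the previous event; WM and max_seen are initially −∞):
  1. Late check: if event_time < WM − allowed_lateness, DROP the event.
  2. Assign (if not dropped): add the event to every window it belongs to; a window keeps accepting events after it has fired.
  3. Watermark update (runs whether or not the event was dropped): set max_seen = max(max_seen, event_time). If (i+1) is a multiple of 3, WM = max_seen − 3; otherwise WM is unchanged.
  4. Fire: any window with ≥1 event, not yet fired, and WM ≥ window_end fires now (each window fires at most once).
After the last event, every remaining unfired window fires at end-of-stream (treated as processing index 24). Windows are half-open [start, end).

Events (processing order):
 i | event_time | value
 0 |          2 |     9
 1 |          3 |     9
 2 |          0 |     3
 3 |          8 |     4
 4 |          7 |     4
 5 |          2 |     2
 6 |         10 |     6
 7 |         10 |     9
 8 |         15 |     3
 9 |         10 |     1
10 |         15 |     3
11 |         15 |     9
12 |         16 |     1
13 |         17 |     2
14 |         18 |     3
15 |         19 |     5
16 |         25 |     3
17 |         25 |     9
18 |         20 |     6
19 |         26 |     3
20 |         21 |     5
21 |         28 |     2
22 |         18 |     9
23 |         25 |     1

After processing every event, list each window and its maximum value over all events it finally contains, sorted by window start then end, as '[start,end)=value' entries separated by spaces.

i=0 t=2 v=9: → [2,7),[1,6),[0,5); WM=−∞
i=1 t=3 v=9: → [3,8),[2,7),[1,6),[0,5); WM=−∞
i=2 t=0 v=3: → [0,5); WM=0
i=3 t=8 v=4: → [8,13),[7,12),[6,11),[5,10),[4,9); WM=0
i=4 t=7 v=4: → [7,12),[6,11),[5,10),[4,9),[3,8); WM=0
i=5 t=2 v=2: → [2,7),[1,6),[0,5); WM=5; [0,5) fires=9
i=6 t=10 v=6: → [10,15),[9,14),[8,13),[7,12),[6,11); WM=5
i=7 t=10 v=9: → [10,15),[9,14),[8,13),[7,12),[6,11); WM=5
i=8 t=15 v=3: → [15,20),[14,19),[13,18),[12,17),[11,16); WM=12; [1,6) fires=9 [2,7) fires=9 [3,8) fires=9 [4,9) fires=4 [5,10) fires=4 [6,11) fires=9 [7,12) fires=9
i=9 t=10 v=1: → [10,15),[9,14),[8,13),[7,12),[6,11); WM=12
i=10 t=15 v=3: → [15,20),[14,19),[13,18),[12,17),[11,16); WM=12
i=11 t=15 v=9: → [15,20),[14,19),[13,18),[12,17),[11,16); WM=12
i=12 t=16 v=1: → [16,21),[15,20),[14,19),[13,18),[12,17); WM=12
i=13 t=17 v=2: → [17,22),[16,21),[15,20),[14,19),[13,18); WM=12
i=14 t=18 v=3: → [18,23),[17,22),[16,21),[15,20),[14,19); WM=15; [8,13) fires=9 [9,14) fires=9 [10,15) fires=9
i=15 t=19 v=5: → [19,24),[18,23),[17,22),[16,21),[15,20); WM=15
i=16 t=25 v=3: → [25,30),[24,29),[23,28),[22,27),[21,26); WM=15
i=17 t=25 v=9: → [25,30),[24,29),[23,28),[22,27),[21,26); WM=22; [11,16) fires=9 [12,17) fires=9 [13,18) fires=9 [14,19) fires=9 [15,20) fires=9 [16,21) fires=5 [17,22) fires=5
i=18 t=20 v=6: → [20,25),[19,24),[18,23),[17,22),[16,21); WM=22
i=19 t=26 v=3: → [26,31),[25,30),[24,29),[23,28),[22,27); WM=22
i=20 t=21 v=5: → [21,26),[20,25),[19,24),[18,23),[17,22); WM=23; [18,23) fires=6
i=21 t=28 v=2: → [28,33),[27,32),[26,31),[25,30),[24,29); WM=23
i=22 t=18 v=9: DROP (t<23-4); WM=23
i=23 t=25 v=1: → [25,30),[24,29),[23,28),[22,27),[21,26); WM=25; [19,24) fires=6 [20,25) fires=6

[0,5)=9 [1,6)=9 [2,7)=9 [3,8)=9 [4,9)=4 [5,10)=4 [6,11)=9 [7,12)=9 [8,13)=9 [9,14)=9 [10,15)=9 [11,16)=9 [12,17)=9 [13,18)=9 [14,19)=9 [15,20)=9 [16,21)=6 [17,22)=6 [18,23)=6 [19,24)=6 [20,25)=6 [21,26)=9 [22,27)=9 [23,28)=9 [24,29)=9 [25,30)=9 [26,31)=3 [27,32)=2 [28,33)=2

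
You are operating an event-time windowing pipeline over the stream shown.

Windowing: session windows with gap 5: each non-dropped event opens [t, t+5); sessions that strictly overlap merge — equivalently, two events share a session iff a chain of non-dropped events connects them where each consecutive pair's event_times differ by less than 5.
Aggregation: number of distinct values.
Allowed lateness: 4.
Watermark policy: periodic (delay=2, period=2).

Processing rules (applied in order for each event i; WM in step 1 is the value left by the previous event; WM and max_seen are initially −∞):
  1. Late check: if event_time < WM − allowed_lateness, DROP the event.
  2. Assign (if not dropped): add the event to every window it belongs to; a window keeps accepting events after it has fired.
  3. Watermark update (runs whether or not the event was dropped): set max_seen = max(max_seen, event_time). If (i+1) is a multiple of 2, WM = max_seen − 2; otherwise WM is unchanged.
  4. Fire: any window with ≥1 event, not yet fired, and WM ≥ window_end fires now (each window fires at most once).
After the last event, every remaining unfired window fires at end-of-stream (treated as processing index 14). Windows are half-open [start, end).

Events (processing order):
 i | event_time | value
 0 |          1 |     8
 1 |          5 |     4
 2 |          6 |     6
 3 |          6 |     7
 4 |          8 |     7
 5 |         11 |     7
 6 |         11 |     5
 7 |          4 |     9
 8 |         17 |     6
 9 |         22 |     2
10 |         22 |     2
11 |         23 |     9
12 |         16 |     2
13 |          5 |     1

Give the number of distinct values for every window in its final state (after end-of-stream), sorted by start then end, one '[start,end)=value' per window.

[1,16)=5 [17,22)=1 [22,28)=2

i=0 t=1 v=8: → [1,6); WM=−∞
i=1 t=5 v=4: → [1,10); WM=3
i=2 t=6 v=6: → [1,11); WM=3
i=3 t=6 v=7: → [1,11); WM=4
i=4 t=8 v=7: → [1,13); WM=4
i=5 t=11 v=7: → [1,16); WM=9
i=6 t=11 v=5: → [1,16); WM=9
i=7 t=4 v=9: DROP (t<9-4); WM=9
i=8 t=17 v=6: → [17,22); WM=9
i=9 t=22 v=2: → [22,27); WM=20
i=10 t=22 v=2: → [22,27); WM=20
i=11 t=23 v=9: → [22,28); WM=21
i=12 t=16 v=2: DROP (t<21-4); WM=21
i=13 t=5 v=1: DROP (t<21-4); WM=21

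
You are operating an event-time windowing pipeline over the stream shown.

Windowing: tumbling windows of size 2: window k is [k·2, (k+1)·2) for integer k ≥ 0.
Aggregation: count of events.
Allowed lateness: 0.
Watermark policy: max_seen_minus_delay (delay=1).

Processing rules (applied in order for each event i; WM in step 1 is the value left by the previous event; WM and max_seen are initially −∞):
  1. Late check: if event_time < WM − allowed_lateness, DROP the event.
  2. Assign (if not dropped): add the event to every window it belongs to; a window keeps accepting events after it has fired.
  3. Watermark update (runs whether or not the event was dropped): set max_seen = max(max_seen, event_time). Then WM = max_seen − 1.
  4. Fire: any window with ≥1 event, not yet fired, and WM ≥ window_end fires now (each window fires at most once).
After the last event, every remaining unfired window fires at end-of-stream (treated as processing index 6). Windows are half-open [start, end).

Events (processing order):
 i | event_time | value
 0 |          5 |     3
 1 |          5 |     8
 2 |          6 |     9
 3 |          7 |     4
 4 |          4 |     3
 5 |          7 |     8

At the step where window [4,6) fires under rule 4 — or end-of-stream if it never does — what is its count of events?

i=0 t=5 v=3: → [4,6); WM=4
i=1 t=5 v=8: → [4,6); WM=4
i=2 t=6 v=9: → [6,8); WM=5
i=3 t=7 v=4: → [6,8); WM=6; [4,6) fires=2
i=4 t=4 v=3: DROP (t<6-0); WM=6
i=5 t=7 v=8: → [6,8); WM=6

2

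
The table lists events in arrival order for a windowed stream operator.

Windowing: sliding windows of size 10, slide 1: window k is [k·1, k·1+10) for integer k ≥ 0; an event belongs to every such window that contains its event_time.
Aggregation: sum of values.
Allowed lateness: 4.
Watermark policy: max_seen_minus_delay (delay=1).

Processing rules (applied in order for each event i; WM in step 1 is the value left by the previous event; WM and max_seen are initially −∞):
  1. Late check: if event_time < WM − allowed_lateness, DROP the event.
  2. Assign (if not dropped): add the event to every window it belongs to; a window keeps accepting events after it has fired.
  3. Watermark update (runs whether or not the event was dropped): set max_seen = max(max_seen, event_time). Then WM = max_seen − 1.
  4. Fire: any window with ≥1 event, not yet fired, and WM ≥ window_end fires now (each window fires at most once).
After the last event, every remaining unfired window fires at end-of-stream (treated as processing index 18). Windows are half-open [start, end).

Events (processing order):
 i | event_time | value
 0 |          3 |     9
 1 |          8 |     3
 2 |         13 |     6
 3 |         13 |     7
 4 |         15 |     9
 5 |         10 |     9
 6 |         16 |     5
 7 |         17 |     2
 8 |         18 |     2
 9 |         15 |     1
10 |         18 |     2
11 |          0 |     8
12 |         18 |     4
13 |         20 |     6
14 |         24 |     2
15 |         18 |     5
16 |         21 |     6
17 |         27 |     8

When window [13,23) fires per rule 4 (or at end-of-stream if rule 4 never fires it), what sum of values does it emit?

44

i=0 t=3 v=9: → [3,13),[2,12),[1,11),[0,10); WM=2
i=1 t=8 v=3: → [8,18),[7,17),[6,16),[5,15),[4,14),[3,13),[2,12),[1,11),[0,10); WM=7
i=2 t=13 v=6: → [13,23),[12,22),[11,21),[10,20),[9,19),[8,18),[7,17),[6,16),[5,15),[4,14); WM=12; [0,10) fires=12 [1,11) fires=12 [2,12) fires=12
i=3 t=13 v=7: → [13,23),[12,22),[11,21),[10,20),[9,19),[8,18),[7,17),[6,16),[5,15),[4,14); WM=12
i=4 t=15 v=9: → [15,25),[14,24),[13,23),[12,22),[11,21),[10,20),[9,19),[8,18),[7,17),[6,16); WM=14; [3,13) fires=12 [4,14) fires=16
i=5 t=10 v=9: → [10,20),[9,19),[8,18),[7,17),[6,16),[5,15),[4,14),[3,13),[2,12),[1,11); WM=14
i=6 t=16 v=5: → [16,26),[15,25),[14,24),[13,23),[12,22),[11,21),[10,20),[9,19),[8,18),[7,17); WM=15; [5,15) fires=25
i=7 t=17 v=2: → [17,27),[16,26),[15,25),[14,24),[13,23),[12,22),[11,21),[10,20),[9,19),[8,18); WM=16; [6,16) fires=34
i=8 t=18 v=2: → [18,28),[17,27),[16,26),[15,25),[14,24),[13,23),[12,22),[11,21),[10,20),[9,19); WM=17; [7,17) fires=39
i=9 t=15 v=1: → [15,25),[14,24),[13,23),[12,22),[11,21),[10,20),[9,19),[8,18),[7,17),[6,16); WM=17
i=10 t=18 v=2: → [18,28),[17,27),[16,26),[15,25),[14,24),[13,23),[12,22),[11,21),[10,20),[9,19); WM=17
i=11 t=0 v=8: DROP (t<17-4); WM=17
i=12 t=18 v=4: → [18,28),[17,27),[16,26),[15,25),[14,24),[13,23),[12,22),[11,21),[10,20),[9,19); WM=17
i=13 t=20 v=6: → [20,30),[19,29),[18,28),[17,27),[16,26),[15,25),[14,24),[13,23),[12,22),[11,21); WM=19; [8,18) fires=42 [9,19) fires=47
i=14 t=24 v=2: → [24,34),[23,33),[22,32),[21,31),[20,30),[19,29),[18,28),[17,27),[16,26),[15,25); WM=23; [10,20) fires=47 [11,21) fires=44 [12,22) fires=44 [13,23) fires=44
i=15 t=18 v=5: DROP (t<23-4); WM=23
i=16 t=21 v=6: → [21,31),[20,30),[19,29),[18,28),[17,27),[16,26),[15,25),[14,24),[13,23),[12,22); WM=23
i=17 t=27 v=8: → [27,37),[26,36),[25,35),[24,34),[23,33),[22,32),[21,31),[20,30),[19,29),[18,28); WM=26; [14,24) fires=37 [15,25) fires=39 [16,26) fires=29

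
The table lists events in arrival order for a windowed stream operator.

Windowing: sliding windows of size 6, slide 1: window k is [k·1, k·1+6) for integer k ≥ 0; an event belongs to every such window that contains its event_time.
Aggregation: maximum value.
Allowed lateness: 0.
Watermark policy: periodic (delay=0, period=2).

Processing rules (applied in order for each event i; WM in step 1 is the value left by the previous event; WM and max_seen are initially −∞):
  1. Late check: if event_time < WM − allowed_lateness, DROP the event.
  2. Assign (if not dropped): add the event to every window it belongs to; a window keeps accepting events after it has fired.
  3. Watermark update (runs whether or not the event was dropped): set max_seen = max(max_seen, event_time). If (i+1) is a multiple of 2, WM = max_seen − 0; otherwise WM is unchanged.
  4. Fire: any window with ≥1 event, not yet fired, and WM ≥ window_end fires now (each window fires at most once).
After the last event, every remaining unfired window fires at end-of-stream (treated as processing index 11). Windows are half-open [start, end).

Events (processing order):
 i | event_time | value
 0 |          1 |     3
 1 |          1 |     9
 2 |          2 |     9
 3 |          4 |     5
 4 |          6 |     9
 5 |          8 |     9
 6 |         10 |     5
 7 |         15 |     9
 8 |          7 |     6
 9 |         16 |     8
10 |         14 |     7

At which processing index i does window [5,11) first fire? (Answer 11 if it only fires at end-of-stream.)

7

i=0 t=1 v=3: → [1,7),[0,6); WM=−∞
i=1 t=1 v=9: → [1,7),[0,6); WM=1
i=2 t=2 v=9: → [2,8),[1,7),[0,6); WM=1
i=3 t=4 v=5: → [4,10),[3,9),[2,8),[1,7),[0,6); WM=4
i=4 t=6 v=9: → [6,12),[5,11),[4,10),[3,9),[2,8),[1,7); WM=4
i=5 t=8 v=9: → [8,14),[7,13),[6,12),[5,11),[4,10),[3,9); WM=8; [0,6) fires=9 [1,7) fires=9 [2,8) fires=9
i=6 t=10 v=5: → [10,16),[9,15),[8,14),[7,13),[6,12),[5,11); WM=8
i=7 t=15 v=9: → [15,21),[14,20),[13,19),[12,18),[11,17),[10,16); WM=15; [3,9) fires=9 [4,10) fires=9 [5,11) fires=9 [6,12) fires=9 [7,13) fires=9 [8,14) fires=9 [9,15) fires=5
i=8 t=7 v=6: DROP (t<15-0); WM=15
i=9 t=16 v=8: → [16,22),[15,21),[14,20),[13,19),[12,18),[11,17); WM=16; [10,16) fires=9
i=10 t=14 v=7: DROP (t<16-0); WM=16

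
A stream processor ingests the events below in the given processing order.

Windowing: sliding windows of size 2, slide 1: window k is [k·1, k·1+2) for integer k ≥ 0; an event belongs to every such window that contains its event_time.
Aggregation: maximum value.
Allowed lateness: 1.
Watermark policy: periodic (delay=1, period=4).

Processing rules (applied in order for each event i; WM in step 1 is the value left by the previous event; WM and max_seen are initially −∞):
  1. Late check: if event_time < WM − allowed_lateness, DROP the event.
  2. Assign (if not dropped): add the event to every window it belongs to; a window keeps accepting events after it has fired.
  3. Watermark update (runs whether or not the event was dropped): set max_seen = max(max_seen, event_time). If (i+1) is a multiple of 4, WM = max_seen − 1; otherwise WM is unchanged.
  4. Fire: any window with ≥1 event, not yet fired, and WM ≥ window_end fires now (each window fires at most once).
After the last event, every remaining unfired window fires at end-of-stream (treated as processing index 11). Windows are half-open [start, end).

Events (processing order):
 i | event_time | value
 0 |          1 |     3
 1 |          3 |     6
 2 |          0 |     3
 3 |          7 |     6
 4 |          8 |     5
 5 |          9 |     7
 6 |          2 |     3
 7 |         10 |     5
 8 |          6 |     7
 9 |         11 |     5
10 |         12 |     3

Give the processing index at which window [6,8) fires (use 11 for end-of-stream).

7

i=0 t=1 v=3: → [1,3),[0,2); WM=−∞
i=1 t=3 v=6: → [3,5),[2,4); WM=−∞
i=2 t=0 v=3: → [0,2); WM=−∞
i=3 t=7 v=6: → [7,9),[6,8); WM=6; [0,2) fires=3 [1,3) fires=3 [2,4) fires=6 [3,5) fires=6
i=4 t=8 v=5: → [8,10),[7,9); WM=6
i=5 t=9 v=7: → [9,11),[8,10); WM=6
i=6 t=2 v=3: DROP (t<6-1); WM=6
i=7 t=10 v=5: → [10,12),[9,11); WM=9; [6,8) fires=6 [7,9) fires=6
i=8 t=6 v=7: DROP (t<9-1); WM=9
i=9 t=11 v=5: → [11,13),[10,12); WM=9
i=10 t=12 v=3: → [12,14),[11,13); WM=9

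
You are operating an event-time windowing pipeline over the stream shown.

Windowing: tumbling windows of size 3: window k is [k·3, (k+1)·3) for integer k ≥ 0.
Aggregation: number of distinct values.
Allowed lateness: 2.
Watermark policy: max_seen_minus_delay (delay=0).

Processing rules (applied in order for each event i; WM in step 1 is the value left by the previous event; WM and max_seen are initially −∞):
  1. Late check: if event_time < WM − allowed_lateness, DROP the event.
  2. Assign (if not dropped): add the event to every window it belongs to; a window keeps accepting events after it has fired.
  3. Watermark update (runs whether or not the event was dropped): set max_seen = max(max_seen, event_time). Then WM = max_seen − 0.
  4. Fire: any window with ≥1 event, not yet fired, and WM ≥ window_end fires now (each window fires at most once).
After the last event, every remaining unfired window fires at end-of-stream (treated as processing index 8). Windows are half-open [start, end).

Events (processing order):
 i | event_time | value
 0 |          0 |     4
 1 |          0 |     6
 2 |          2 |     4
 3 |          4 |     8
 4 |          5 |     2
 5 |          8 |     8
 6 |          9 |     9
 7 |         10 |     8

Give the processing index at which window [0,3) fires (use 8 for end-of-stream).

i=0 t=0 v=4: → [0,3); WM=0
i=1 t=0 v=6: → [0,3); WM=0
i=2 t=2 v=4: → [0,3); WM=2
i=3 t=4 v=8: → [3,6); WM=4; [0,3) fires=2
i=4 t=5 v=2: → [3,6); WM=5
i=5 t=8 v=8: → [6,9); WM=8; [3,6) fires=2
i=6 t=9 v=9: → [9,12); WM=9; [6,9) fires=1
i=7 t=10 v=8: → [9,12); WM=10

3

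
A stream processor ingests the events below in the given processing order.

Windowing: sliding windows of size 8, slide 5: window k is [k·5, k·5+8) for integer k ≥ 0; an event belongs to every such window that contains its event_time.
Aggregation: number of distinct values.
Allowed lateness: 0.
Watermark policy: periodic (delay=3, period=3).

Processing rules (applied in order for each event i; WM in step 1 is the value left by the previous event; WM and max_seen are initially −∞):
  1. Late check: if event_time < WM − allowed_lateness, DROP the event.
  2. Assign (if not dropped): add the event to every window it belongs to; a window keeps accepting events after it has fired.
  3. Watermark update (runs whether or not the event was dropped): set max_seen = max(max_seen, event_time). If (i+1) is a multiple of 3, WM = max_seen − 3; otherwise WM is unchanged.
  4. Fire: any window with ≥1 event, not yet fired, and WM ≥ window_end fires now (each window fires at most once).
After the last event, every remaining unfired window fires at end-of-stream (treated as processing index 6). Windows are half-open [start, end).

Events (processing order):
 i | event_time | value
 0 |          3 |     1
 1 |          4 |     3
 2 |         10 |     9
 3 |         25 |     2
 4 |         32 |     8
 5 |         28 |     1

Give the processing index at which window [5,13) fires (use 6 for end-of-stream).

5

i=0 t=3 v=1: → [0,8); WM=−∞
i=1 t=4 v=3: → [0,8); WM=−∞
i=2 t=10 v=9: → [10,18),[5,13); WM=7
i=3 t=25 v=2: → [25,33),[20,28); WM=7
i=4 t=32 v=8: → [30,38),[25,33); WM=7
i=5 t=28 v=1: → [25,33); WM=29; [0,8) fires=2 [5,13) fires=1 [10,18) fires=1 [20,28) fires=1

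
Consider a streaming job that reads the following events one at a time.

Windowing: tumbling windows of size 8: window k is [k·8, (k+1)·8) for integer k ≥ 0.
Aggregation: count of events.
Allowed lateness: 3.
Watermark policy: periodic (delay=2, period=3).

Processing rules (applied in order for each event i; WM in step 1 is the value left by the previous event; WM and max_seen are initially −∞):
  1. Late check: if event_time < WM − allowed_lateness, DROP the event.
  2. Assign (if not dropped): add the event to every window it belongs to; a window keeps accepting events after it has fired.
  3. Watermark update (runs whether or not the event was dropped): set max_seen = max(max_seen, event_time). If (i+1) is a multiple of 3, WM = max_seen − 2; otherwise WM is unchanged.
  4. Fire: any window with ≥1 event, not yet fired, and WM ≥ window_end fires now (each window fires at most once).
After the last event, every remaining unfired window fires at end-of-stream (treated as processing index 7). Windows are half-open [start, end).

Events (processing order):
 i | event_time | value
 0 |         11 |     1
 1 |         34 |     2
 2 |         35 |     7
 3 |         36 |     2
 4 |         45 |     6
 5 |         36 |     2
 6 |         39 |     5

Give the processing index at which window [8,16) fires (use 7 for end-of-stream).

2

i=0 t=11 v=1: → [8,16); WM=−∞
i=1 t=34 v=2: → [32,40); WM=−∞
i=2 t=35 v=7: → [32,40); WM=33; [8,16) fires=1
i=3 t=36 v=2: → [32,40); WM=33
i=4 t=45 v=6: → [40,48); WM=33
i=5 t=36 v=2: → [32,40); WM=43; [32,40) fires=4
i=6 t=39 v=5: DROP (t<43-3); WM=43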